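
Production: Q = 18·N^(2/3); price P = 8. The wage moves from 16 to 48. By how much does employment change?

ΔN = -208

From P·MP_N = w with MP_N = 12·N^(-1/3), the labor demand is N(w) = (96/w)^(3).
At w = 16: N = 216. At w = 48: N = 8.
ΔN = 8 − 216 = -208.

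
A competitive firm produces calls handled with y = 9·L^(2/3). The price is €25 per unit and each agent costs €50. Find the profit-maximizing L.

L* = 27

MP_L = (2/3)·9·L^(-1/3) = 6·L^(-1/3).
Profit maximization for a price taker requires P·MP_L = w: 25·6·L^(-1/3) = 50.
So L^(-1/3) = 1/3, which gives L = 27.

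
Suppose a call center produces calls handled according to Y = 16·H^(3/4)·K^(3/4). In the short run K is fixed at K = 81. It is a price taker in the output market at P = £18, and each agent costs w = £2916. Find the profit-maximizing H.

With K = 81, MP_H = (3/4)·16·H^(-1/4)·81^(3/4) = 324·H^(-1/4).
Profit maximization for a price taker requires P·MP_H = w: 18·324·H^(-1/4) = 2916.
So H^(-1/4) = 0.5, which gives H = 16.

H* = 16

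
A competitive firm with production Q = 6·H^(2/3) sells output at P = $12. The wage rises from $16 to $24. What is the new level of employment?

From P·MP_H = w with MP_H = 4·H^(-1/3), the labor demand is H(w) = (48/w)^(3).
At w = 16: H = 27. At w = 24: H = 8.

H* = 8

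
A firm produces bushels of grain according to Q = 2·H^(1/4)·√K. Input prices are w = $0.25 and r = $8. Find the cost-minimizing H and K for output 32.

H* = 256, K* = 16

Cost minimization requires the marginal rate of technical substitution to equal the input-price ratio: MP_H/MP_K = w/r.
Here MP_H/MP_K = (1/4)·(K/H)/(1/2) = 0.5·(K/H). Setting this equal to 0.25/8 = 0.03125 gives K = 0.0625H.
Substituting into Q = 32: 2·H^(1/4)·(0.0625H)^(1/2) = 32.
Solving, H = 256 and K = 16.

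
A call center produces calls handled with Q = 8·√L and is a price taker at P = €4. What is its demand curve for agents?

MP_L = (1/2)·8·L^(-1/2) = 4·L^(-1/2).
Setting P·MP_L = w: 16·L^(-1/2) = w.
Solving for L: L^(-1/2) = w/16, so L = (16/w)^(2).

L(w) = 256/w²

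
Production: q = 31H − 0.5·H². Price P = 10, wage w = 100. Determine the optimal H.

H* = 21

The marginal product of H is MP_H = 31 − H.
A price-taking firm hires until the value of the marginal product equals the wage: P·MP_H = w, so 10·(31 − H) = 100.
Then 31 − H = 10, giving H = 21.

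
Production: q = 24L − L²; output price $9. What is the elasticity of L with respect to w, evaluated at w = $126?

ε = -1.4

From P·MP_L = w with MP_L = 24 − 2L, labor demand is L(w) = (24 − w/9)/2.
dL/dw = −1/(18) = -1/18.
At w = 126, L = 5, so ε = (dL/dw)·(w/L) = (-1/18)·(126/5) = -1.4.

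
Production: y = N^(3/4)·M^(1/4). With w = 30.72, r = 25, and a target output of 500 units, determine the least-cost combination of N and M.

N* = 625, M* = 256

Cost minimization requires the marginal rate of technical substitution to equal the input-price ratio: MP_N/MP_M = w/r.
Here MP_N/MP_M = (3/4)·(M/N)/(1/4) = 3·(M/N). Setting this equal to 30.72/25 = 1.2288 gives M = 0.4096N.
Substituting into y = 500: N^(3/4)·(0.4096N)^(1/4) = 500.
Solving, N = 625 and M = 256.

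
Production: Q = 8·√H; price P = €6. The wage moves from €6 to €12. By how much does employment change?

ΔH = -12

From P·MP_H = w with MP_H = 4·H^(-1/2), the labor demand is H(w) = (24/w)^(2).
At w = 6: H = 16. At w = 12: H = 4.
ΔH = 4 − 16 = -12.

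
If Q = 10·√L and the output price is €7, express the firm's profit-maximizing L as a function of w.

L(w) = 1225/w²

MP_L = (1/2)·10·L^(-1/2) = 5·L^(-1/2).
Setting P·MP_L = w: 35·L^(-1/2) = w.
Solving for L: L^(-1/2) = w/35, so L = (35/w)^(2).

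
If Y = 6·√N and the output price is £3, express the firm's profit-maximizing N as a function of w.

N(w) = 81/w²

MP_N = (1/2)·6·N^(-1/2) = 3·N^(-1/2).
Setting P·MP_N = w: 9·N^(-1/2) = w.
Solving for N: N^(-1/2) = w/9, so N = (9/w)^(2).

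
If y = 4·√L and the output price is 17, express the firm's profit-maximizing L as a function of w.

MP_L = (1/2)·4·L^(-1/2) = 2·L^(-1/2).
Setting P·MP_L = w: 34·L^(-1/2) = w.
Solving for L: L^(-1/2) = w/34, so L = (34/w)^(2).

L(w) = 1156/w²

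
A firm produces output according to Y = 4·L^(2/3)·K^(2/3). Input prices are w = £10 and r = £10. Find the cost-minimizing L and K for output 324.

L* = 27, K* = 27

Cost minimization requires the marginal rate of technical substitution to equal the input-price ratio: MP_L/MP_K = w/r.
Here MP_L/MP_K = (2/3)·(K/L)/(2/3) = (K/L). Setting this equal to 10/10 = 1 gives K = L.
Substituting into Y = 324: 4·L^(2/3)·(L)^(2/3) = 324.
Solving, L = 27 and K = 27.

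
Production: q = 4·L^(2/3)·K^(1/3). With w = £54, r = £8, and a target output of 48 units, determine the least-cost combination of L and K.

Cost minimization requires the marginal rate of technical substitution to equal the input-price ratio: MP_L/MP_K = w/r.
Here MP_L/MP_K = (2/3)·(K/L)/(1/3) = 2·(K/L). Setting this equal to 54/8 = 6.75 gives K = 3.375L.
Substituting into q = 48: 4·L^(2/3)·(3.375L)^(1/3) = 48.
Solving, L = 8 and K = 27.

L* = 8, K* = 27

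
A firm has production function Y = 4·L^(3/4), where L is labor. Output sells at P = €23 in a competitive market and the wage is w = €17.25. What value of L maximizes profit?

L* = 256

MP_L = (3/4)·4·L^(-1/4) = 3·L^(-1/4).
Profit maximization for a price taker requires P·MP_L = w: 23·3·L^(-1/4) = 17.25.
So L^(-1/4) = 0.25, which gives L = 256.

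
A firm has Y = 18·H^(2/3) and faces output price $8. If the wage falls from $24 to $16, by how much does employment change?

From P·MP_H = w with MP_H = 12·H^(-1/3), the labor demand is H(w) = (96/w)^(3).
At w = 24: H = 64. At w = 16: H = 216.
ΔH = 216 − 64 = 152.

ΔH = 152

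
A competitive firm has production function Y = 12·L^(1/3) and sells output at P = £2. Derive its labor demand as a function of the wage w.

MP_L = (1/3)·12·L^(-2/3) = 4·L^(-2/3).
Setting P·MP_L = w: 8·L^(-2/3) = w.
Solving for L: L^(-2/3) = w/8, so L = (8/w)^(3/2).

L(w) = (8/w)^(3/2)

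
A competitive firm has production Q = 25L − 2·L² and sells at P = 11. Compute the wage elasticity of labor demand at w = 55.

From P·MP_L = w with MP_L = 25 − 4L, labor demand is L(w) = (25 − w/11)/4.
dL/dw = −1/(44) = -1/44.
At w = 55, L = 5, so ε = (dL/dw)·(w/L) = (-1/44)·(55/5) = -0.25.

ε = -0.25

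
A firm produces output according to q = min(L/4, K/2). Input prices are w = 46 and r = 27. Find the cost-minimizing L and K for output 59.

L* = 236, K* = 118

With a fixed-proportions technology, the cost-minimizing bundle uses no slack in either input: L/4 = K/2 = q.
So L = 4·59 = 236 and K = 2·59 = 118.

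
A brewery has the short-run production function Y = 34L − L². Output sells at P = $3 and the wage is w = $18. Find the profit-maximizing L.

L* = 14

The marginal product of L is MP_L = 34 − 2L.
A price-taking firm hires until the value of the marginal product equals the wage: P·MP_L = w, so 3·(34 − 2L) = 18.
Then 34 − 2L = 6, giving L = 14.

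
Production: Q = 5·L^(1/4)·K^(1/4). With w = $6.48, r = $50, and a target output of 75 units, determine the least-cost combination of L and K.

Cost minimization requires the marginal rate of technical substitution to equal the input-price ratio: MP_L/MP_K = w/r.
Here MP_L/MP_K = (1/4)·(K/L)/(1/4) = (K/L). Setting this equal to 6.48/50 = 0.1296 gives K = 0.1296L.
Substituting into Q = 75: 5·L^(1/4)·(0.1296L)^(1/4) = 75.
Solving, L = 625 and K = 81.

L* = 625, K* = 81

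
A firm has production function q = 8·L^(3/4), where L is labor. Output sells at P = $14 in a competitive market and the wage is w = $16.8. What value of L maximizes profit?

L* = 625

MP_L = (3/4)·8·L^(-1/4) = 6·L^(-1/4).
Profit maximization for a price taker requires P·MP_L = w: 14·6·L^(-1/4) = 16.8.
So L^(-1/4) = 0.2, which gives L = 625.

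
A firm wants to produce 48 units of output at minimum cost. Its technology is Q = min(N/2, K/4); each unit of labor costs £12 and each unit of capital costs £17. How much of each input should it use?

N* = 96, K* = 192

With a fixed-proportions technology, the cost-minimizing bundle uses no slack in either input: N/2 = K/4 = Q.
So N = 2·48 = 96 and K = 4·48 = 192.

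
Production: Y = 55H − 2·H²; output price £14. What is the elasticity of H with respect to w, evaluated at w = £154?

From P·MP_H = w with MP_H = 55 − 4H, labor demand is H(w) = (55 − w/14)/4.
dH/dw = −1/(56) = -1/56.
At w = 154, H = 11, so ε = (dH/dw)·(w/H) = (-1/56)·(154/11) = -0.25.

ε = -0.25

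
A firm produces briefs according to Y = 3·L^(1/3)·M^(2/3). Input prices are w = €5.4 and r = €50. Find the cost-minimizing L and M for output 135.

Cost minimization requires the marginal rate of technical substitution to equal the input-price ratio: MP_L/MP_M = w/r.
Here MP_L/MP_M = (1/3)·(M/L)/(2/3) = 0.5·(M/L). Setting this equal to 5.4/50 = 0.108 gives M = 0.216L.
Substituting into Y = 135: 3·L^(1/3)·(0.216L)^(2/3) = 135.
Solving, L = 125 and M = 27.

L* = 125, M* = 27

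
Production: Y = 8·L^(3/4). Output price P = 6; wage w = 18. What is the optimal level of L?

MP_L = (3/4)·8·L^(-1/4) = 6·L^(-1/4).
Profit maximization for a price taker requires P·MP_L = w: 6·6·L^(-1/4) = 18.
So L^(-1/4) = 0.5, which gives L = 16.

L* = 16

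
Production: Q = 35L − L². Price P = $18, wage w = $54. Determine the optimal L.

L* = 16

The marginal product of L is MP_L = 35 − 2L.
A price-taking firm hires until the value of the marginal product equals the wage: P·MP_L = w, so 18·(35 − 2L) = 54.
Then 35 − 2L = 3, giving L = 16.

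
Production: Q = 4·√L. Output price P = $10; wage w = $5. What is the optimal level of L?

L* = 16

MP_L = (1/2)·4·L^(-1/2) = 2·L^(-1/2).
Profit maximization for a price taker requires P·MP_L = w: 10·2·L^(-1/2) = 5.
So L^(-1/2) = 0.25, which gives L = 16.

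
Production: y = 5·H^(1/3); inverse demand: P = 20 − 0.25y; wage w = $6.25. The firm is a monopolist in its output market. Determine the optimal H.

H* = 8

Marginal revenue from the inverse demand is MR = 20 − 0.5y.
The marginal product is MP_H = (5/3)·H^(-2/3).
A monopolist hires until marginal revenue product equals the wage: MR·MP_H = w.
At H, y = 5·H^(1/3). Substituting and solving: (20 − 2.5·H^(1/3))·(5/3)·H^(-2/3) = 6.25 gives H = 8.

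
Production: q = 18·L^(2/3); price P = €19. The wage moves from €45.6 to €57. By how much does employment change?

From P·MP_L = w with MP_L = 12·L^(-1/3), the labor demand is L(w) = (228/w)^(3).
At w = 45.6: L = 125. At w = 57: L = 64.
ΔL = 64 − 125 = -61.

ΔL = -61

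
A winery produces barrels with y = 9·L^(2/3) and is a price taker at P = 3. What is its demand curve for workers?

MP_L = (2/3)·9·L^(-1/3) = 6·L^(-1/3).
Setting P·MP_L = w: 18·L^(-1/3) = w.
Solving for L: L^(-1/3) = w/18, so L = (18/w)^(3).

L(w) = 5832/w³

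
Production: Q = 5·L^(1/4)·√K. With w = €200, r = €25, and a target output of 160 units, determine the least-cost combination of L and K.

L* = 16, K* = 256

Cost minimization requires the marginal rate of technical substitution to equal the input-price ratio: MP_L/MP_K = w/r.
Here MP_L/MP_K = (1/4)·(K/L)/(1/2) = 0.5·(K/L). Setting this equal to 200/25 = 8 gives K = 16L.
Substituting into Q = 160: 5·L^(1/4)·(16L)^(1/2) = 160.
Solving, L = 16 and K = 256.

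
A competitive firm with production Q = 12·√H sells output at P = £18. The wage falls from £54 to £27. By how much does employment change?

ΔH = 12

From P·MP_H = w with MP_H = 6·H^(-1/2), the labor demand is H(w) = (108/w)^(2).
At w = 54: H = 4. At w = 27: H = 16.
ΔH = 16 − 4 = 12.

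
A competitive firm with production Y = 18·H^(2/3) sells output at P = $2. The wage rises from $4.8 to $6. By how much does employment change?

From P·MP_H = w with MP_H = 12·H^(-1/3), the labor demand is H(w) = (24/w)^(3).
At w = 4.8: H = 125. At w = 6: H = 64.
ΔH = 64 − 125 = -61.

ΔH = -61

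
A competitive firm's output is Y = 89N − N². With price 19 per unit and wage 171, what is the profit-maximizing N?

The marginal product of N is MP_N = 89 − 2N.
A price-taking firm hires until the value of the marginal product equals the wage: P·MP_N = w, so 19·(89 − 2N) = 171.
Then 89 − 2N = 9, giving N = 40.

N* = 40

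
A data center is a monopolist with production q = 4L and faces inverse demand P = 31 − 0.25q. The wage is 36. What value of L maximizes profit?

L* = 11

Marginal revenue from the inverse demand is MR = 31 − 0.5q.
The marginal product is MP_L = 4.
A monopolist hires until marginal revenue product equals the wage: MR·MP_L = w.
(31 − 2L)·4 = 36, so L = 11.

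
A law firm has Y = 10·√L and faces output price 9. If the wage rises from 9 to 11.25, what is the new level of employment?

L* = 16

From P·MP_L = w with MP_L = 5·L^(-1/2), the labor demand is L(w) = (45/w)^(2).
At w = 9: L = 25. At w = 11.25: L = 16.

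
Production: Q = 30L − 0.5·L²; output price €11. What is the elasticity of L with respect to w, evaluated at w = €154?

ε = -0.875

From P·MP_L = w with MP_L = 30 − L, labor demand is L(w) = 30 − w/11.
dL/dw = −1/(11) = -1/11.
At w = 154, L = 16, so ε = (dL/dw)·(w/L) = (-1/11)·(154/16) = -0.875.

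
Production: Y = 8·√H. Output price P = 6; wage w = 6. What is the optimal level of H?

H* = 16

MP_H = (1/2)·8·H^(-1/2) = 4·H^(-1/2).
Profit maximization for a price taker requires P·MP_H = w: 6·4·H^(-1/2) = 6.
So H^(-1/2) = 0.25, which gives H = 16.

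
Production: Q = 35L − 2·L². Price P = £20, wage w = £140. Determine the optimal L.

The marginal product of L is MP_L = 35 − 4L.
A price-taking firm hires until the value of the marginal product equals the wage: P·MP_L = w, so 20·(35 − 4L) = 140.
Then 35 − 4L = 7, giving L = 7.

L* = 7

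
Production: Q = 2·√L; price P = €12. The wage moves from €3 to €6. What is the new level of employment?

From P·MP_L = w with MP_L = L^(-1/2), the labor demand is L(w) = (12/w)^(2).
At w = 3: L = 16. At w = 6: L = 4.

L* = 4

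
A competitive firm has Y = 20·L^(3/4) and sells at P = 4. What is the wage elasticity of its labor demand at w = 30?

ε = -4

MP_L = (3/4)·20·L^(-1/4), so P·MP_L = w gives 60·L^(-1/4) = w.
Solving, L(w) = (60/w)^(4). This is a constant-elasticity form: L ∝ w^(−4), so ε = −4.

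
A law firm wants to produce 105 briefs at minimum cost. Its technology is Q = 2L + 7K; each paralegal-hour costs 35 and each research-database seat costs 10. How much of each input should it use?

The inputs are perfect substitutes, so the firm uses whichever has the lower cost per unit of output.
Cost per unit of output via L is w/2 = 17.5; via K it is r/7 = 10/7. K is cheaper.
Producing Q = 105 with K alone: L = 0, K = 15.

L* = 0, K* = 15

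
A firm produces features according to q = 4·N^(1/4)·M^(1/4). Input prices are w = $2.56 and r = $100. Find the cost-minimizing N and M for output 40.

N* = 625, M* = 16

Cost minimization requires the marginal rate of technical substitution to equal the input-price ratio: MP_N/MP_M = w/r.
Here MP_N/MP_M = (1/4)·(M/N)/(1/4) = (M/N). Setting this equal to 2.56/100 = 0.0256 gives M = 0.0256N.
Substituting into q = 40: 4·N^(1/4)·(0.0256N)^(1/4) = 40.
Solving, N = 625 and M = 16.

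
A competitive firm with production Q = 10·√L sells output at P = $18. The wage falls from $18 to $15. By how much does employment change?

ΔL = 11

From P·MP_L = w with MP_L = 5·L^(-1/2), the labor demand is L(w) = (90/w)^(2).
At w = 18: L = 25. At w = 15: L = 36.
ΔL = 36 − 25 = 11.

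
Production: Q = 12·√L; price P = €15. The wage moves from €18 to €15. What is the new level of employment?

From P·MP_L = w with MP_L = 6·L^(-1/2), the labor demand is L(w) = (90/w)^(2).
At w = 18: L = 25. At w = 15: L = 36.

L* = 36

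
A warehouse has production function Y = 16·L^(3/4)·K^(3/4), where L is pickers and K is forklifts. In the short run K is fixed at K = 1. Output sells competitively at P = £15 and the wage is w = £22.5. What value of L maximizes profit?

L* = 4096

With K = 1, MP_L = (3/4)·16·L^(-1/4)·1^(3/4) = 12·L^(-1/4).
Profit maximization for a price taker requires P·MP_L = w: 15·12·L^(-1/4) = 22.5.
So L^(-1/4) = 0.125, which gives L = 4096.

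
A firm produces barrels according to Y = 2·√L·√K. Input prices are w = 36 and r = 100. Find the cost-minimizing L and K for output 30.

L* = 25, K* = 9

Cost minimization requires the marginal rate of technical substitution to equal the input-price ratio: MP_L/MP_K = w/r.
Here MP_L/MP_K = (1/2)·(K/L)/(1/2) = (K/L). Setting this equal to 36/100 = 0.36 gives K = 0.36L.
Substituting into Y = 30: 2·L^(1/2)·(0.36L)^(1/2) = 30.
Solving, L = 25 and K = 9.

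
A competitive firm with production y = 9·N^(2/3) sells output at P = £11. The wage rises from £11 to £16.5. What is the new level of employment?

From P·MP_N = w with MP_N = 6·N^(-1/3), the labor demand is N(w) = (66/w)^(3).
At w = 11: N = 216. At w = 16.5: N = 64.

N* = 64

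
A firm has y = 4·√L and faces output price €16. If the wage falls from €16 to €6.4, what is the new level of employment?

From P·MP_L = w with MP_L = 2·L^(-1/2), the labor demand is L(w) = (32/w)^(2).
At w = 16: L = 4. At w = 6.4: L = 25.

L* = 25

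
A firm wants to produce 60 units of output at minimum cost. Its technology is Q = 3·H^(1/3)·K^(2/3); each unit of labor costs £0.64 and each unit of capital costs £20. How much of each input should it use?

H* = 125, K* = 8

Cost minimization requires the marginal rate of technical substitution to equal the input-price ratio: MP_H/MP_K = w/r.
Here MP_H/MP_K = (1/3)·(K/H)/(2/3) = 0.5·(K/H). Setting this equal to 0.64/20 = 0.032 gives K = 0.064H.
Substituting into Q = 60: 3·H^(1/3)·(0.064H)^(2/3) = 60.
Solving, H = 125 and K = 8.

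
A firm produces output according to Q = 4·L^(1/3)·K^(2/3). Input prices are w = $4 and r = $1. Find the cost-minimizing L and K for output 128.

Cost minimization requires the marginal rate of technical substitution to equal the input-price ratio: MP_L/MP_K = w/r.
Here MP_L/MP_K = (1/3)·(K/L)/(2/3) = 0.5·(K/L). Setting this equal to 4/1 = 4 gives K = 8L.
Substituting into Q = 128: 4·L^(1/3)·(8L)^(2/3) = 128.
Solving, L = 8 and K = 64.

L* = 8, K* = 64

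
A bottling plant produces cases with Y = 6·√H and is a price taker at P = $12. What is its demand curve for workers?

H(w) = 1296/w²

MP_H = (1/2)·6·H^(-1/2) = 3·H^(-1/2).
Setting P·MP_H = w: 36·H^(-1/2) = w.
Solving for H: H^(-1/2) = w/36, so H = (36/w)^(2).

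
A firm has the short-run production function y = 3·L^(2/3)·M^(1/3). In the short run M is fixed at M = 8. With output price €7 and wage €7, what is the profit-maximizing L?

With M = 8, MP_L = (2/3)·3·L^(-1/3)·8^(1/3) = 4·L^(-1/3).
Profit maximization for a price taker requires P·MP_L = w: 7·4·L^(-1/3) = 7.
So L^(-1/3) = 0.25, which gives L = 64.

L* = 64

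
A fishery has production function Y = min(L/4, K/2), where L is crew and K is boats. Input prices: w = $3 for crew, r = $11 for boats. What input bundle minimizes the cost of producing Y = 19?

L* = 76, K* = 38

With a fixed-proportions technology, the cost-minimizing bundle uses no slack in either input: L/4 = K/2 = Y.
So L = 4·19 = 76 and K = 2·19 = 38.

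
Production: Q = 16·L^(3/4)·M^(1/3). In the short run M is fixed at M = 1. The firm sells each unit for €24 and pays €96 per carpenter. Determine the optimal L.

L* = 81

With M = 1, MP_L = (3/4)·16·L^(-1/4)·1^(1/3) = 12·L^(-1/4).
Profit maximization for a price taker requires P·MP_L = w: 24·12·L^(-1/4) = 96.
So L^(-1/4) = 1/3, which gives L = 81.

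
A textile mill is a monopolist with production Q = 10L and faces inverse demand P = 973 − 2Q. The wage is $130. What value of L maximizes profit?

Marginal revenue from the inverse demand is MR = 973 − 4Q.
The marginal product is MP_L = 10.
A monopolist hires until marginal revenue product equals the wage: MR·MP_L = w.
(973 − 40L)·10 = 130, so L = 24.

L* = 24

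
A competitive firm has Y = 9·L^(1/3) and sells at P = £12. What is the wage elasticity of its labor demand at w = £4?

ε = -1.5

MP_L = (1/3)·9·L^(-2/3), so P·MP_L = w gives 36·L^(-2/3) = w.
Solving, L(w) = (36/w)^(3/2). This is a constant-elasticity form: L ∝ w^(−3/2), so ε = −3/2.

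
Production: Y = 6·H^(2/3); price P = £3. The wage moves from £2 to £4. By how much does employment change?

From P·MP_H = w with MP_H = 4·H^(-1/3), the labor demand is H(w) = (12/w)^(3).
At w = 2: H = 216. At w = 4: H = 27.
ΔH = 27 − 216 = -189.

ΔH = -189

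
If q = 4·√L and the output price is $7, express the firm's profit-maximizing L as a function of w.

MP_L = (1/2)·4·L^(-1/2) = 2·L^(-1/2).
Setting P·MP_L = w: 14·L^(-1/2) = w.
Solving for L: L^(-1/2) = w/14, so L = (14/w)^(2).

L(w) = 196/w²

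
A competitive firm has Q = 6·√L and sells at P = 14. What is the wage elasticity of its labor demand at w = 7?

MP_L = (1/2)·6·L^(-1/2), so P·MP_L = w gives 42·L^(-1/2) = w.
Solving, L(w) = (42/w)^(2). This is a constant-elasticity form: L ∝ w^(−2), so ε = −2.

ε = -2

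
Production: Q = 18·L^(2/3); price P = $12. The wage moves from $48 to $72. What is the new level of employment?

L* = 8

From P·MP_L = w with MP_L = 12·L^(-1/3), the labor demand is L(w) = (144/w)^(3).
At w = 48: L = 27. At w = 72: L = 8.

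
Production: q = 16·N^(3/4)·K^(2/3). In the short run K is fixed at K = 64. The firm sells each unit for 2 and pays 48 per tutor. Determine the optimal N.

With K = 64, MP_N = (3/4)·16·N^(-1/4)·64^(2/3) = 192·N^(-1/4).
Profit maximization for a price taker requires P·MP_N = w: 2·192·N^(-1/4) = 48.
So N^(-1/4) = 0.125, which gives N = 4096.

N* = 4096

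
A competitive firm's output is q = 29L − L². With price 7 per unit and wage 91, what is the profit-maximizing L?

The marginal product of L is MP_L = 29 − 2L.
A price-taking firm hires until the value of the marginal product equals the wage: P·MP_L = w, so 7·(29 − 2L) = 91.
Then 29 − 2L = 13, giving L = 8.

L* = 8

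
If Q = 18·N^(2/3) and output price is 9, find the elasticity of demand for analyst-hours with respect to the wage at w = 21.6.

ε = -3

MP_N = (2/3)·18·N^(-1/3), so P·MP_N = w gives 108·N^(-1/3) = w.
Solving, N(w) = (108/w)^(3). This is a constant-elasticity form: N ∝ w^(−3), so ε = −3.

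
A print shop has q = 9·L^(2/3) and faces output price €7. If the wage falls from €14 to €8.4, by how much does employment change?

ΔL = 98

From P·MP_L = w with MP_L = 6·L^(-1/3), the labor demand is L(w) = (42/w)^(3).
At w = 14: L = 27. At w = 8.4: L = 125.
ΔL = 125 − 27 = 98.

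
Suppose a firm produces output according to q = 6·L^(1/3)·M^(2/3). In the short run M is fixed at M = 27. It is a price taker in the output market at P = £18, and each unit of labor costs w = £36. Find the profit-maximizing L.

L* = 27

With M = 27, MP_L = (1/3)·6·L^(-2/3)·27^(2/3) = 18·L^(-2/3).
Profit maximization for a price taker requires P·MP_L = w: 18·18·L^(-2/3) = 36.
So L^(-2/3) = 1/9, which gives L = 27.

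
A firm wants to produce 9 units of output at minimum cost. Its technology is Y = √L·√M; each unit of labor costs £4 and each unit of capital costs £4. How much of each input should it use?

L* = 9, M* = 9

Cost minimization requires the marginal rate of technical substitution to equal the input-price ratio: MP_L/MP_M = w/r.
Here MP_L/MP_M = (1/2)·(M/L)/(1/2) = (M/L). Setting this equal to 4/4 = 1 gives M = L.
Substituting into Y = 9: L^(1/2)·(L)^(1/2) = 9.
Solving, L = 9 and M = 9.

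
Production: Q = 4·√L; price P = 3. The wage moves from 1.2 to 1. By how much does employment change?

ΔL = 11

From P·MP_L = w with MP_L = 2·L^(-1/2), the labor demand is L(w) = (6/w)^(2).
At w = 1.2: L = 25. At w = 1: L = 36.
ΔL = 36 − 25 = 11.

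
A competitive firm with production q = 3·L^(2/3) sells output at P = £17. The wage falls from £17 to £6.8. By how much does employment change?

ΔL = 117

From P·MP_L = w with MP_L = 2·L^(-1/3), the labor demand is L(w) = (34/w)^(3).
At w = 17: L = 8. At w = 6.8: L = 125.
ΔL = 125 − 8 = 117.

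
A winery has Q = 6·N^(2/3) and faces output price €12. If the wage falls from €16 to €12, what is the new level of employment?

N* = 64

From P·MP_N = w with MP_N = 4·N^(-1/3), the labor demand is N(w) = (48/w)^(3).
At w = 16: N = 27. At w = 12: N = 64.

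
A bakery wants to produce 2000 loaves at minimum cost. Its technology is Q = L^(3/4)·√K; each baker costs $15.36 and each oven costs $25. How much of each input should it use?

L* = 625, K* = 256

Cost minimization requires the marginal rate of technical substitution to equal the input-price ratio: MP_L/MP_K = w/r.
Here MP_L/MP_K = (3/4)·(K/L)/(1/2) = 1.5·(K/L). Setting this equal to 15.36/25 = 0.6144 gives K = 0.4096L.
Substituting into Q = 2000: L^(3/4)·(0.4096L)^(1/2) = 2000.
Solving, L = 625 and K = 256.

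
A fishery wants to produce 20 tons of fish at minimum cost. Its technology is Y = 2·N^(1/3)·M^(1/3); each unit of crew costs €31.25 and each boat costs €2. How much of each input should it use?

N* = 8, M* = 125

Cost minimization requires the marginal rate of technical substitution to equal the input-price ratio: MP_N/MP_M = w/r.
Here MP_N/MP_M = (1/3)·(M/N)/(1/3) = (M/N). Setting this equal to 31.25/2 = 15.625 gives M = 15.625N.
Substituting into Y = 20: 2·N^(1/3)·(15.625N)^(1/3) = 20.
Solving, N = 8 and M = 125.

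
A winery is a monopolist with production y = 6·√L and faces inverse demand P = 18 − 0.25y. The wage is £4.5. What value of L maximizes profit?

Marginal revenue from the inverse demand is MR = 18 − 0.5y.
The marginal product is MP_L = 3·L^(-1/2).
A monopolist hires until marginal revenue product equals the wage: MR·MP_L = w.
At L, y = 6·√L. Substituting and solving: (18 − 3·√L)·3·L^(-1/2) = 4.5 gives L = 16.

L* = 16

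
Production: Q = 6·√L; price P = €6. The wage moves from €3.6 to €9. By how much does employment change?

ΔL = -21

From P·MP_L = w with MP_L = 3·L^(-1/2), the labor demand is L(w) = (18/w)^(2).
At w = 3.6: L = 25. At w = 9: L = 4.
ΔL = 4 − 25 = -21.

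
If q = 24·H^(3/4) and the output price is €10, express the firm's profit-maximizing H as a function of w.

MP_H = (3/4)·24·H^(-1/4) = 18·H^(-1/4).
Setting P·MP_H = w: 180·H^(-1/4) = w.
Solving for H: H^(-1/4) = w/180, so H = (180/w)^(4).

H(w) = (180/w)^(4)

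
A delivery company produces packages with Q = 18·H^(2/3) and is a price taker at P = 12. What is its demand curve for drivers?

MP_H = (2/3)·18·H^(-1/3) = 12·H^(-1/3).
Setting P·MP_H = w: 144·H^(-1/3) = w.
Solving for H: H^(-1/3) = w/144, so H = (144/w)^(3).

H(w) = 2985984/w³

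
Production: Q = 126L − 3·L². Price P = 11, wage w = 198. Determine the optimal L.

The marginal product of L is MP_L = 126 − 6L.
A price-taking firm hires until the value of the marginal product equals the wage: P·MP_L = w, so 11·(126 − 6L) = 198.
Then 126 − 6L = 18, giving L = 18.

L* = 18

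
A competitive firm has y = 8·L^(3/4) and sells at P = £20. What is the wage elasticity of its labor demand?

ε = -4

MP_L = (3/4)·8·L^(-1/4), so P·MP_L = w gives 120·L^(-1/4) = w.
Solving, L(w) = (120/w)^(4). This is a constant-elasticity form: L ∝ w^(−4), so ε = −4.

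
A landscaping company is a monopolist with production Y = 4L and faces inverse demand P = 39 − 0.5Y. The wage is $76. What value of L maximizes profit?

L* = 5

Marginal revenue from the inverse demand is MR = 39 − Y.
The marginal product is MP_L = 4.
A monopolist hires until marginal revenue product equals the wage: MR·MP_L = w.
(39 − 4L)·4 = 76, so L = 5.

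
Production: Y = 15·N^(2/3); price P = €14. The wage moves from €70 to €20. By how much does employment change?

ΔN = 335

From P·MP_N = w with MP_N = 10·N^(-1/3), the labor demand is N(w) = (140/w)^(3).
At w = 70: N = 8. At w = 20: N = 343.
ΔN = 343 − 8 = 335.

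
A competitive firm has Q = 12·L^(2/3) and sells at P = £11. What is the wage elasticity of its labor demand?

ε = -3

MP_L = (2/3)·12·L^(-1/3), so P·MP_L = w gives 88·L^(-1/3) = w.
Solving, L(w) = (88/w)^(3). This is a constant-elasticity form: L ∝ w^(−3), so ε = −3.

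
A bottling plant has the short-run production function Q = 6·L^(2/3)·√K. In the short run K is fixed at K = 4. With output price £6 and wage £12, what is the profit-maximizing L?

With K = 4, MP_L = (2/3)·6·L^(-1/3)·4^(1/2) = 8·L^(-1/3).
Profit maximization for a price taker requires P·MP_L = w: 6·8·L^(-1/3) = 12.
So L^(-1/3) = 0.25, which gives L = 64.

L* = 64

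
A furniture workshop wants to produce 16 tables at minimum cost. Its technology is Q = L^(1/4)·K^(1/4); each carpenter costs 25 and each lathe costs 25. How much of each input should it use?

Cost minimization requires the marginal rate of technical substitution to equal the input-price ratio: MP_L/MP_K = w/r.
Here MP_L/MP_K = (1/4)·(K/L)/(1/4) = (K/L). Setting this equal to 25/25 = 1 gives K = L.
Substituting into Q = 16: L^(1/4)·(L)^(1/4) = 16.
Solving, L = 256 and K = 256.

L* = 256, K* = 256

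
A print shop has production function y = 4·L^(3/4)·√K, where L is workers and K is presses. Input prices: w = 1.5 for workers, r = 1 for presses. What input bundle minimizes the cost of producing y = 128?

Cost minimization requires the marginal rate of technical substitution to equal the input-price ratio: MP_L/MP_K = w/r.
Here MP_L/MP_K = (3/4)·(K/L)/(1/2) = 1.5·(K/L). Setting this equal to 1.5/1 = 1.5 gives K = L.
Substituting into y = 128: 4·L^(3/4)·(L)^(1/2) = 128.
Solving, L = 16 and K = 16.

L* = 16, K* = 16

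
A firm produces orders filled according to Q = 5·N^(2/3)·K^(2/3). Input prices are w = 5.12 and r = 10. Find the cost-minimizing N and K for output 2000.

N* = 125, K* = 64

Cost minimization requires the marginal rate of technical substitution to equal the input-price ratio: MP_N/MP_K = w/r.
Here MP_N/MP_K = (2/3)·(K/N)/(2/3) = (K/N). Setting this equal to 5.12/10 = 0.512 gives K = 0.512N.
Substituting into Q = 2000: 5·N^(2/3)·(0.512N)^(2/3) = 2000.
Solving, N = 125 and K = 64.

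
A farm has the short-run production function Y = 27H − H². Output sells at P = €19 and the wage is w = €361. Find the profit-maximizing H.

H* = 4

The marginal product of H is MP_H = 27 − 2H.
A price-taking firm hires until the value of the marginal product equals the wage: P·MP_H = w, so 19·(27 − 2H) = 361.
Then 27 − 2H = 19, giving H = 4.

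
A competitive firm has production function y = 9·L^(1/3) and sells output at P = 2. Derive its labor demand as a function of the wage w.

MP_L = (1/3)·9·L^(-2/3) = 3·L^(-2/3).
Setting P·MP_L = w: 6·L^(-2/3) = w.
Solving for L: L^(-2/3) = w/6, so L = (6/w)^(3/2).

L(w) = (6/w)^(3/2)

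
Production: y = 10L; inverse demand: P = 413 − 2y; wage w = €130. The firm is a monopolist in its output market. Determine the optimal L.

L* = 10

Marginal revenue from the inverse demand is MR = 413 − 4y.
The marginal product is MP_L = 10.
A monopolist hires until marginal revenue product equals the wage: MR·MP_L = w.
(413 − 40L)·10 = 130, so L = 10.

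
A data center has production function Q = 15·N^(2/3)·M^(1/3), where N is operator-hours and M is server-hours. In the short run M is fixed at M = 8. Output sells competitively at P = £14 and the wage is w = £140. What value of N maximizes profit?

N* = 8

With M = 8, MP_N = (2/3)·15·N^(-1/3)·8^(1/3) = 20·N^(-1/3).
Profit maximization for a price taker requires P·MP_N = w: 14·20·N^(-1/3) = 140.
So N^(-1/3) = 0.5, which gives N = 8.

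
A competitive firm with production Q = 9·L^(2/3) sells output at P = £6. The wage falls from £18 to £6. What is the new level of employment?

From P·MP_L = w with MP_L = 6·L^(-1/3), the labor demand is L(w) = (36/w)^(3).
At w = 18: L = 8. At w = 6: L = 216.

L* = 216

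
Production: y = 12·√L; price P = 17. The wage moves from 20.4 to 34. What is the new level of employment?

L* = 9

From P·MP_L = w with MP_L = 6·L^(-1/2), the labor demand is L(w) = (102/w)^(2).
At w = 20.4: L = 25. At w = 34: L = 9.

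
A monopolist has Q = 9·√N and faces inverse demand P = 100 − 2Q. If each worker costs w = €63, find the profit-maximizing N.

Marginal revenue from the inverse demand is MR = 100 − 4Q.
The marginal product is MP_N = 4.5·N^(-1/2).
A monopolist hires until marginal revenue product equals the wage: MR·MP_N = w.
At N, Q = 9·√N. Substituting and solving: (100 − 36·√N)·4.5·N^(-1/2) = 63 gives N = 4.

N* = 4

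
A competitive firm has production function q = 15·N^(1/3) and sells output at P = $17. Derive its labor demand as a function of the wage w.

MP_N = (1/3)·15·N^(-2/3) = 5·N^(-2/3).
Setting P·MP_N = w: 85·N^(-2/3) = w.
Solving for N: N^(-2/3) = w/85, so N = (85/w)^(3/2).

N(w) = (85/w)^(3/2)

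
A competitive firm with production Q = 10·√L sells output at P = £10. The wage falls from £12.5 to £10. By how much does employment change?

ΔL = 9

From P·MP_L = w with MP_L = 5·L^(-1/2), the labor demand is L(w) = (50/w)^(2).
At w = 12.5: L = 16. At w = 10: L = 25.
ΔL = 25 − 16 = 9.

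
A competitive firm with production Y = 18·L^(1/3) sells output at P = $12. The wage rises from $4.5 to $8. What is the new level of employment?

L* = 27

From P·MP_L = w with MP_L = 6·L^(-2/3), the labor demand is L(w) = (72/w)^(3/2).
At w = 4.5: L = 64. At w = 8: L = 27.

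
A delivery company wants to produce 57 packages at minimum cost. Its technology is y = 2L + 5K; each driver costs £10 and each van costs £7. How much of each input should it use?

The inputs are perfect substitutes, so the firm uses whichever has the lower cost per unit of output.
Cost per unit of output via L is w/2 = 5; via K it is r/5 = 1.4. K is cheaper.
Producing y = 57 with K alone: L = 0, K = 11.4.

L* = 0, K* = 11.4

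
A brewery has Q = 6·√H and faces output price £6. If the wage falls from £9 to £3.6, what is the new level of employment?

H* = 25

From P·MP_H = w with MP_H = 3·H^(-1/2), the labor demand is H(w) = (18/w)^(2).
At w = 9: H = 4. At w = 3.6: H = 25.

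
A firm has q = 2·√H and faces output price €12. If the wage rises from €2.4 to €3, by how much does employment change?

ΔH = -9

From P·MP_H = w with MP_H = H^(-1/2), the labor demand is H(w) = (12/w)^(2).
At w = 2.4: H = 25. At w = 3: H = 16.
ΔH = 16 − 25 = -9.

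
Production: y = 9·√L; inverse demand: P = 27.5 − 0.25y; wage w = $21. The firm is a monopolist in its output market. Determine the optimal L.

L* = 9

Marginal revenue from the inverse demand is MR = 27.5 − 0.5y.
The marginal product is MP_L = 4.5·L^(-1/2).
A monopolist hires until marginal revenue product equals the wage: MR·MP_L = w.
At L, y = 9·√L. Substituting and solving: (27.5 − 4.5·√L)·4.5·L^(-1/2) = 21 gives L = 9.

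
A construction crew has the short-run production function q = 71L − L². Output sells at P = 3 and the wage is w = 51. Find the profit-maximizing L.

L* = 27

The marginal product of L is MP_L = 71 − 2L.
A price-taking firm hires until the value of the marginal product equals the wage: P·MP_L = w, so 3·(71 − 2L) = 51.
Then 71 − 2L = 17, giving L = 27.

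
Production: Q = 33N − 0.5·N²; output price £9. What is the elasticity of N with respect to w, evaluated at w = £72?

From P·MP_N = w with MP_N = 33 − N, labor demand is N(w) = 33 − w/9.
dN/dw = −1/(9) = -1/9.
At w = 72, N = 25, so ε = (dN/dw)·(w/N) = (-1/9)·(72/25) = -0.32.

ε = -0.32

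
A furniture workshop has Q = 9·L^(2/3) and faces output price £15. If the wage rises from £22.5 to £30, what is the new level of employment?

From P·MP_L = w with MP_L = 6·L^(-1/3), the labor demand is L(w) = (90/w)^(3).
At w = 22.5: L = 64. At w = 30: L = 27.

L* = 27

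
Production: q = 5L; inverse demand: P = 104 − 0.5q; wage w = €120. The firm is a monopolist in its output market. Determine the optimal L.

Marginal revenue from the inverse demand is MR = 104 − q.
The marginal product is MP_L = 5.
A monopolist hires until marginal revenue product equals the wage: MR·MP_L = w.
(104 − 5L)·5 = 120, so L = 16.

L* = 16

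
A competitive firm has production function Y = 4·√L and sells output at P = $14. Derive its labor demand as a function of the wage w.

MP_L = (1/2)·4·L^(-1/2) = 2·L^(-1/2).
Setting P·MP_L = w: 28·L^(-1/2) = w.
Solving for L: L^(-1/2) = w/28, so L = (28/w)^(2).

L(w) = 784/w²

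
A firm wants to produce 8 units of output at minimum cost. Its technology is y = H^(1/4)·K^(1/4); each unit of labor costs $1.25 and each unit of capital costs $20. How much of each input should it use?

H* = 256, K* = 16

Cost minimization requires the marginal rate of technical substitution to equal the input-price ratio: MP_H/MP_K = w/r.
Here MP_H/MP_K = (1/4)·(K/H)/(1/4) = (K/H). Setting this equal to 1.25/20 = 0.0625 gives K = 0.0625H.
Substituting into y = 8: H^(1/4)·(0.0625H)^(1/4) = 8.
Solving, H = 256 and K = 16.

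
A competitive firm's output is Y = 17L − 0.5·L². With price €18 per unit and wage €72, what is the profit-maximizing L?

L* = 13

The marginal product of L is MP_L = 17 − L.
A price-taking firm hires until the value of the marginal product equals the wage: P·MP_L = w, so 18·(17 − L) = 72.
Then 17 − L = 4, giving L = 13.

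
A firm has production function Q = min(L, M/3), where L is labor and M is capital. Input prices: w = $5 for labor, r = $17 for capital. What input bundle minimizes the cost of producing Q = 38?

With a fixed-proportions technology, the cost-minimizing bundle uses no slack in either input: L = M/3 = Q.
So L = 38 and M = 3·38 = 114.

L* = 38, M* = 114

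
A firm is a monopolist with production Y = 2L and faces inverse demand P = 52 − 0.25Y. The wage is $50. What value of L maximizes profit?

Marginal revenue from the inverse demand is MR = 52 − 0.5Y.
The marginal product is MP_L = 2.
A monopolist hires until marginal revenue product equals the wage: MR·MP_L = w.
(52 − L)·2 = 50, so L = 27.

L* = 27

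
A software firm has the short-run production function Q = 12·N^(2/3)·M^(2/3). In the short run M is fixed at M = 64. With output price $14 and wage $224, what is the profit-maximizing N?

N* = 512

With M = 64, MP_N = (2/3)·12·N^(-1/3)·64^(2/3) = 128·N^(-1/3).
Profit maximization for a price taker requires P·MP_N = w: 14·128·N^(-1/3) = 224.
So N^(-1/3) = 0.125, which gives N = 512.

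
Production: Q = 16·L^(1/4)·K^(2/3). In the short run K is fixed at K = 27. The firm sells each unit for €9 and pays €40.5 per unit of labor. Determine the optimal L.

L* = 16

With K = 27, MP_L = (1/4)·16·L^(-3/4)·27^(2/3) = 36·L^(-3/4).
Profit maximization for a price taker requires P·MP_L = w: 9·36·L^(-3/4) = 40.5.
So L^(-3/4) = 0.125, which gives L = 16.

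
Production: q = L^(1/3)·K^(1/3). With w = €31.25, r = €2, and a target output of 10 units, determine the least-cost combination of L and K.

Cost minimization requires the marginal rate of technical substitution to equal the input-price ratio: MP_L/MP_K = w/r.
Here MP_L/MP_K = (1/3)·(K/L)/(1/3) = (K/L). Setting this equal to 31.25/2 = 15.625 gives K = 15.625L.
Substituting into q = 10: L^(1/3)·(15.625L)^(1/3) = 10.
Solving, L = 8 and K = 125.

L* = 8, K* = 125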